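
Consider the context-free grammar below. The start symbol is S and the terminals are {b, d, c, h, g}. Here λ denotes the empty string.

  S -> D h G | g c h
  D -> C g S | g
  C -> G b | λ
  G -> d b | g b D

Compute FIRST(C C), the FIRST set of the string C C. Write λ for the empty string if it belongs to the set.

FIRST(G) = {d, g}
FIRST(C) = {λ, d, g}  (via G b)
FIRST(D) = {d, g}  (via C g S)
FIRST(S) = {d, g}  (via D h G)
FIRST(C C): take FIRST of each symbol in turn, carrying on past any symbol whose FIRST contains λ; result {λ, d, g}.

{λ, d, g}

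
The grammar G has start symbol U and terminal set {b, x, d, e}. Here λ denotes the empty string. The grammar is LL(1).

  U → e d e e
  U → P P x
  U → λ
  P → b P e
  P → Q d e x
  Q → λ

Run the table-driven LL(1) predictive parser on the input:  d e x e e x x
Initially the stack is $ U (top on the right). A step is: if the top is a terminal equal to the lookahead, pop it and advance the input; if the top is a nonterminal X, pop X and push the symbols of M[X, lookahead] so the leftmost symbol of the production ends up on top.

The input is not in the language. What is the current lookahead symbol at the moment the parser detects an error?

e

step 1: stack=$ U  input=d e x e e x x $  — expand U → P P x
step 2: stack=$ x P P  input=d e x e e x x $  — expand P → Q d e x
step 3: stack=$ x P x e d Q  input=d e x e e x x $  — expand Q → λ
step 4: stack=$ x P x e d  input=d e x e e x x $  — match d
step 5: stack=$ x P x e  input=e x e e x x $  — match e
step 6: stack=$ x P x  input=x e e x x $  — match x
step 7: stack=$ x P  input=e e x x $  — error: M[P, e] is empty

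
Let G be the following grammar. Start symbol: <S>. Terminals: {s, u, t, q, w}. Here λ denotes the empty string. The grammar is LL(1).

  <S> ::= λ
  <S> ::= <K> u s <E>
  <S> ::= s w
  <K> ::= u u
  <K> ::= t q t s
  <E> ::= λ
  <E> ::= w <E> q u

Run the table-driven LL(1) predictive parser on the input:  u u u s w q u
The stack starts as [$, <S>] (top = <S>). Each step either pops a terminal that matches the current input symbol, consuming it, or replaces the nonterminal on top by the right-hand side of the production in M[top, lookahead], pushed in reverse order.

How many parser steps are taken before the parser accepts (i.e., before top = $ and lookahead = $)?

      Stack          Input            Action
   1  $ <S>          u u u s w q u $  expand <S> ::= <K> u s <E>
   2  $ <E> s u <K>  u u u s w q u $  expand <K> ::= u u
   3  $ <E> s u u u  u u u s w q u $  match u
   4  $ <E> s u u    u u s w q u $    match u
   5  $ <E> s u      u s w q u $      match u
   6  $ <E> s        s w q u $        match s
   7  $ <E>          w q u $          expand <E> ::= w <E> q u
   8  $ u q <E> w    w q u $          match w
   9  $ u q <E>      q u $            expand <E> ::= λ
  10  $ u q          q u $            match q
  11  $ u            u $              match u
Accept reached after 11 steps.

11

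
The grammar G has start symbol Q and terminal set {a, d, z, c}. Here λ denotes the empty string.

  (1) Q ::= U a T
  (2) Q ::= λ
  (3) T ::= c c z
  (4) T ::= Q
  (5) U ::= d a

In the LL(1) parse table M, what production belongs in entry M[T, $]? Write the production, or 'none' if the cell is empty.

T ::= Q

FIRST(U): from U::=d a we get {d}. So FIRST(U) = {d}.
FIRST(Q): from Q::=U a T we get {d}; from Q::=λ we get {λ}. So FIRST(Q) = {λ, d}.
FIRST(T): from T::=c c z we get {c}; from T::=Q we get {λ, d}. So FIRST(T) = {λ, c, d}.
FOLLOW(Q) includes $ since Q is the start symbol.
FOLLOW(Q): in T::=Q, the suffix after Q is empty, so FOLLOW(Q) ⊇ FOLLOW(T) = {$}. Thus FOLLOW(Q) = {$}.
FOLLOW(T): in Q::=U a T, the suffix after T is empty, so FOLLOW(T) ⊇ FOLLOW(Q) = {$}. Thus FOLLOW(T) = {$}.
For T ::= c c z: FIRST(c c z) = {c}, so it goes in M[T, t] for t ∈ {c}.
For T ::= Q: FIRST(Q) = {λ, d}, so it goes in M[T, t] for t ∈ {d}; since λ ∈ FIRST, also for every t ∈ FOLLOW(T) = {$}.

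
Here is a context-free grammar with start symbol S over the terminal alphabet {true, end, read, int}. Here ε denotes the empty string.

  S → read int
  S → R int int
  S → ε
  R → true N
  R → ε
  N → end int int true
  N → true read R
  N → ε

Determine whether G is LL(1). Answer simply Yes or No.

Yes

FIRST(S) = {ε, int, read, true}
FIRST(R) = {ε, true}
FIRST(N) = {ε, end, true}
FOLLOW(S) = {$}
FOLLOW(R) = {int}
FOLLOW(N) = {int}
Each cell of M receives at most one production.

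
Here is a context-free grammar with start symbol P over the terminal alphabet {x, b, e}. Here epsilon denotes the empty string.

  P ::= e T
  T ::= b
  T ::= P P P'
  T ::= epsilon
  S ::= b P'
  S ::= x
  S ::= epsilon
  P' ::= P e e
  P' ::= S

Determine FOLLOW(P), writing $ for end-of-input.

{$, b, e, x}

FIRST(P) = {e}
FIRST(S) = {epsilon, b, x}
FIRST(T) = {epsilon, b, e}  (via P P P')
FIRST(P') = {epsilon, b, e, x}  (via P e e, S)
FOLLOW(P) includes $ since P is the start symbol.
FOLLOW(P): in T::=P P P' (occurrence 1), P is followed by P P' with FIRST {e}; in T::=P P P' (occurrence 2), P is followed by P' with FIRST {epsilon, b, e, x}; in T::=P P P' (occurrence 2), the suffix after P is nullable, so FOLLOW(P) ⊇ FOLLOW(T) = {$, b, e, x}; in P'::=P e e, P is followed by e e with FIRST {e}. Thus FOLLOW(P) = {$, b, e, x}.
FOLLOW(T): in P::=e T, the suffix after T is empty, so FOLLOW(T) ⊇ FOLLOW(P) = {$, b, e, x}. Thus FOLLOW(T) = {$, b, e, x}.
FOLLOW(S): in P'::=S, the suffix after S is empty, so FOLLOW(S) ⊇ FOLLOW(P') = {$, b, e, x}. Thus FOLLOW(S) = {$, b, e, x}.
FOLLOW(P'): in T::=P P P', the suffix after P' is empty, so FOLLOW(P') ⊇ FOLLOW(T) = {$, b, e, x}; in S::=b P', the suffix after P' is empty, so FOLLOW(P') ⊇ FOLLOW(S) = {$, b, e, x}. Thus FOLLOW(P') = {$, b, e, x}.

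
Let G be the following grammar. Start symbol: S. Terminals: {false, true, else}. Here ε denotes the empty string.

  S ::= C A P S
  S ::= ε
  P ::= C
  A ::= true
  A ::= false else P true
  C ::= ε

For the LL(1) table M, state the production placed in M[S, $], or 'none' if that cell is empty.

FIRST(A) = {false, true}
FIRST(C) = {ε}
FIRST(S) = {ε, false, true}  (via C A P S)
FIRST(P) = {ε}  (via C)
FOLLOW(S) includes $ since S is the start symbol.
FOLLOW(S): in S::=C A P S, the suffix after S is empty (adds nothing new). Thus FOLLOW(S) = {$}.
For S ::= C A P S: FIRST(C A P S) = {false, true}, so it goes in M[S, t] for t ∈ {false, true}.
For S ::= ε: FIRST(ε) = {ε}, so it goes in M[S, t] for t ∈ {}; since ε ∈ FIRST, also for every t ∈ FOLLOW(S) = {$}.

S ::= ε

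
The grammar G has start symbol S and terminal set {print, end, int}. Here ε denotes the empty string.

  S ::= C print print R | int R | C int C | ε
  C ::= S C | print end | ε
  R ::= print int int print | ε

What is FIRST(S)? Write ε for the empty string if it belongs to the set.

FIRST(R): from R::=print int int print we get {print}; from R::=ε we get {ε}. So FIRST(R) = {ε, print}.
FIRST(S): from S::=C print print R we get {int, print}; from S::=int R we get {int}; from S::=C int C we get {int, print}; from S::=ε we get {ε}. So FIRST(S) = {ε, int, print}.
FIRST(C): from C::=S C we get {ε, int, print}; from C::=print end we get {print}; from C::=ε we get {ε}. So FIRST(C) = {ε, int, print}.

{ε, int, print}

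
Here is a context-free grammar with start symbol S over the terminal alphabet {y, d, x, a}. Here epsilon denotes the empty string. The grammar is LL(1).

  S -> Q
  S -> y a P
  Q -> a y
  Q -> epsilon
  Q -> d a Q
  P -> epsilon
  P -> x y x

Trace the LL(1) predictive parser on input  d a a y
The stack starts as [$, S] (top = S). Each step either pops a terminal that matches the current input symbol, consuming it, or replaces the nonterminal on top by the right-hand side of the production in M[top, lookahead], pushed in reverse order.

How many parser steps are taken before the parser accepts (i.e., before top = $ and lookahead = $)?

     Stack    Input      Action
  1  $ S      d a a y $  expand S -> Q
  2  $ Q      d a a y $  expand Q -> d a Q
  3  $ Q a d  d a a y $  match d
  4  $ Q a    a a y $    match a
  5  $ Q      a y $      expand Q -> a y
  6  $ y a    a y $      match a
  7  $ y      y $        match y
Accept reached after 7 steps.

7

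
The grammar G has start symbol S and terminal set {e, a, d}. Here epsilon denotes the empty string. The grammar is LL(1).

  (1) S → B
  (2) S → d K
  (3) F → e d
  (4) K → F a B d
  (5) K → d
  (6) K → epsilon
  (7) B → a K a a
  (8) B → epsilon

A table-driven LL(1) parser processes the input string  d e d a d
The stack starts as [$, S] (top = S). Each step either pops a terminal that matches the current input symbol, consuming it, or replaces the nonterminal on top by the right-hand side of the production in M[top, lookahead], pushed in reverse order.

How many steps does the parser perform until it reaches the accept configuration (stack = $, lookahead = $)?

9

step 1: stack=$ S  input=d e d a d $  — expand S → d K
step 2: stack=$ K d  input=d e d a d $  — match d
step 3: stack=$ K  input=e d a d $  — expand K → F a B d
step 4: stack=$ d B a F  input=e d a d $  — expand F → e d
step 5: stack=$ d B a d e  input=e d a d $  — match e
step 6: stack=$ d B a d  input=d a d $  — match d
step 7: stack=$ d B a  input=a d $  — match a
step 8: stack=$ d B  input=d $  — expand B → epsilon
step 9: stack=$ d  input=d $  — match d
Accept reached after 9 steps.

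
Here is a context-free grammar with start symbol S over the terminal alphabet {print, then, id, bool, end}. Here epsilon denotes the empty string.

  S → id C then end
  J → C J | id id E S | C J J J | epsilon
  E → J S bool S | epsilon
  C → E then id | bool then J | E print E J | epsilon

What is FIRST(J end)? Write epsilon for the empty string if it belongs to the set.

FIRST(S) = {id}
FIRST(J) = {epsilon, bool, id, print, then}  (via C J, C J J J)
FIRST(E) = {epsilon, bool, id, print, then}  (via J S bool S)
FIRST(C) = {epsilon, bool, id, print, then}  (via E then id, E print E J)
FIRST(J end): take FIRST of each symbol in turn, carrying on past any symbol whose FIRST contains epsilon; result {bool, end, id, print, then}.

{bool, end, id, print, then}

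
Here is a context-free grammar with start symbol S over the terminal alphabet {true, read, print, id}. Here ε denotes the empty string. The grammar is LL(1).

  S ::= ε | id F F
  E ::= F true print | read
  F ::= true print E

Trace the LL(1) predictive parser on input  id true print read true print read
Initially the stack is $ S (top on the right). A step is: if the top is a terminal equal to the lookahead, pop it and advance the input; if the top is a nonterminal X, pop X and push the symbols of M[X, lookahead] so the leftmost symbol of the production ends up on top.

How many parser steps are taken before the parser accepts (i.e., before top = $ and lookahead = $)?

12

      Stack             Input                                 Action
   1  $ S               id true print read true print read $  expand S ::= id F F
   2  $ F F id          id true print read true print read $  match id
   3  $ F F             true print read true print read $     expand F ::= true print E
   4  $ F E print true  true print read true print read $     match true
   5  $ F E print       print read true print read $          match print
   6  $ F E             read true print read $                expand E ::= read
   7  $ F read          read true print read $                match read
   8  $ F               true print read $                     expand F ::= true print E
   9  $ E print true    true print read $                     match true
  10  $ E print         print read $                          match print
  11  $ E               read $                                expand E ::= read
  12  $ read            read $                                match read
Accept reached after 12 steps.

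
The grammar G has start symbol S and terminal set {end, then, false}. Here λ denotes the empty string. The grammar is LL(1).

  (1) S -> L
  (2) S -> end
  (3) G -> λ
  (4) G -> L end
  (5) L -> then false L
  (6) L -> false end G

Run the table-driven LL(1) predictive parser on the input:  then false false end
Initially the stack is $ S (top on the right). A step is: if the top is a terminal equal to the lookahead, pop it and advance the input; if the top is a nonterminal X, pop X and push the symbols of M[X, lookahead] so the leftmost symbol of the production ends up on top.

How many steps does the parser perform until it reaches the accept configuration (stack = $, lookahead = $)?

8

     Stack           Input                   Action
  1  $ S             then false false end $  expand S -> L
  2  $ L             then false false end $  expand L -> then false L
  3  $ L false then  then false false end $  match then
  4  $ L false       false false end $       match false
  5  $ L             false end $             expand L -> false end G
  6  $ G end false   false end $             match false
  7  $ G end         end $                   match end
  8  $ G             $                       expand G -> λ
Accept reached after 8 steps.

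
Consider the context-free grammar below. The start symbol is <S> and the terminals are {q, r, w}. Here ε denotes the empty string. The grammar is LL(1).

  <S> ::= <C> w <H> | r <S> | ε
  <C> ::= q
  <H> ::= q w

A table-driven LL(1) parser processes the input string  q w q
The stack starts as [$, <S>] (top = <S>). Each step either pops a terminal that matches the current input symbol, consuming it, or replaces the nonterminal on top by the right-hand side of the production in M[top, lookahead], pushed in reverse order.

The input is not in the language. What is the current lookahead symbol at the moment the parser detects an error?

$

     Stack        Input    Action
  1  $ <S>        q w q $  expand <S> ::= <C> w <H>
  2  $ <H> w <C>  q w q $  expand <C> ::= q
  3  $ <H> w q    q w q $  match q
  4  $ <H> w      w q $    match w
  5  $ <H>        q $      expand <H> ::= q w
  6  $ w q        q $      match q
  7  $ w          $        error: top is terminal w but lookahead is $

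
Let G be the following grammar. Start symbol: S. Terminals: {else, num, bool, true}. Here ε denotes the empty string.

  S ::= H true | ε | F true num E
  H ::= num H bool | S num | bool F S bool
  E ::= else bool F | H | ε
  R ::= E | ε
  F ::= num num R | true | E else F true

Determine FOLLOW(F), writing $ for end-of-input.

FIRST(S) = {ε, bool, else, num, true}  (via H true, F true num E)
FIRST(H) = {bool, else, num, true}  (via S num)
FIRST(E) = {ε, bool, else, num, true}  (via H)
FIRST(R) = {ε, bool, else, num, true}  (via E)
FIRST(F) = {bool, else, num, true}  (via E else F true)
FOLLOW(S) includes $ since S is the start symbol.
FOLLOW(S): in H::=S num, S is followed by num with FIRST {num}; in H::=bool F S bool, S is followed by bool with FIRST {bool}. Thus FOLLOW(S) = {$, bool, num}.
FOLLOW(H): in S::=H true, H is followed by true with FIRST {true}; in H::=num H bool, H is followed by bool with FIRST {bool}; in E::=H, the suffix after H is empty, so FOLLOW(H) ⊇ FOLLOW(E) = {$, bool, else, num, true}. Thus FOLLOW(H) = {$, bool, else, num, true}.
FOLLOW(E): in S::=F true num E, the suffix after E is empty, so FOLLOW(E) ⊇ FOLLOW(S) = {$, bool, num}; in R::=E, the suffix after E is empty, so FOLLOW(E) ⊇ FOLLOW(R) = {$, bool, else, num, true}; in F::=E else F true, E is followed by else F true with FIRST {else}. Thus FOLLOW(E) = {$, bool, else, num, true}.
FOLLOW(F): in S::=F true num E, F is followed by true num E with FIRST {true}; in H::=bool F S bool, F is followed by S bool with FIRST {bool, else, num, true}; in E::=else bool F, the suffix after F is empty, so FOLLOW(F) ⊇ FOLLOW(E) = {$, bool, else, num, true}; in F::=E else F true, F is followed by true with FIRST {true}. Thus FOLLOW(F) = {$, bool, else, num, true}.
FOLLOW(R): in F::=num num R, the suffix after R is empty, so FOLLOW(R) ⊇ FOLLOW(F) = {$, bool, else, num, true}. Thus FOLLOW(R) = {$, bool, else, num, true}.

{$, bool, else, num, true}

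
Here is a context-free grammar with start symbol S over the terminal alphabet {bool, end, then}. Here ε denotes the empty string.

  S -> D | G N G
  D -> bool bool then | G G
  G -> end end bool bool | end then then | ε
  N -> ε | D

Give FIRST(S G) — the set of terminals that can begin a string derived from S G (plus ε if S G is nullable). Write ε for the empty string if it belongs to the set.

{ε, bool, end}

FIRST(G): from G->end end bool bool we get {end}; from G->end then then we get {end}; from G->ε we get {ε}. So FIRST(G) = {ε, end}.
FIRST(D): from D->bool bool then we get {bool}; from D->G G we get {ε, end}. So FIRST(D) = {ε, bool, end}.
FIRST(N): from N->ε we get {ε}; from N->D we get {ε, bool, end}. So FIRST(N) = {ε, bool, end}.
FIRST(S): from S->D we get {ε, bool, end}; from S->G N G we get {ε, bool, end}. So FIRST(S) = {ε, bool, end}.
FIRST(S G): take FIRST of each symbol in turn, carrying on past any symbol whose FIRST contains ε; result {ε, bool, end}.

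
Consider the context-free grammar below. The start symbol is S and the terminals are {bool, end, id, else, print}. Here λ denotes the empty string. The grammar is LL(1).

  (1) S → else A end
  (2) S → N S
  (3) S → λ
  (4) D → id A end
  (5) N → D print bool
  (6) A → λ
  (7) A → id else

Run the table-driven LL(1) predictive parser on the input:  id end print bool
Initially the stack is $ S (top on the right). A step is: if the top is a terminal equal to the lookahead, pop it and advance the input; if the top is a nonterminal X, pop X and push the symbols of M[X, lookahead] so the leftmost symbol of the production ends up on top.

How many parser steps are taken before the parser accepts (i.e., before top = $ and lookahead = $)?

9

step 1: stack=$ S  input=id end print bool $  — expand S → N S
step 2: stack=$ S N  input=id end print bool $  — expand N → D print bool
step 3: stack=$ S bool print D  input=id end print bool $  — expand D → id A end
step 4: stack=$ S bool print end A id  input=id end print bool $  — match id
step 5: stack=$ S bool print end A  input=end print bool $  — expand A → λ
step 6: stack=$ S bool print end  input=end print bool $  — match end
step 7: stack=$ S bool print  input=print bool $  — match print
step 8: stack=$ S bool  input=bool $  — match bool
step 9: stack=$ S  input=$  — expand S → λ
Accept reached after 9 steps.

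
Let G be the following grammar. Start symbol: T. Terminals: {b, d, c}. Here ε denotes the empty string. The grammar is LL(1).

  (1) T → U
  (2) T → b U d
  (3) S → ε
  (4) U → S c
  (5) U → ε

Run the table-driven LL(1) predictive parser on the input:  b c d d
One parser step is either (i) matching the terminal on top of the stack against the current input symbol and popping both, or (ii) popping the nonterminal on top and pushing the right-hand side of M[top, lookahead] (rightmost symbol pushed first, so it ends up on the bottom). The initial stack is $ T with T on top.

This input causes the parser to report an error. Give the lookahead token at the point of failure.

d

step 1: stack=$ T  input=b c d d $  — expand T → b U d
step 2: stack=$ d U b  input=b c d d $  — match b
step 3: stack=$ d U  input=c d d $  — expand U → S c
step 4: stack=$ d c S  input=c d d $  — expand S → ε
step 5: stack=$ d c  input=c d d $  — match c
step 6: stack=$ d  input=d d $  — match d
step 7: stack=$  input=d $  — error: stack empty but input remains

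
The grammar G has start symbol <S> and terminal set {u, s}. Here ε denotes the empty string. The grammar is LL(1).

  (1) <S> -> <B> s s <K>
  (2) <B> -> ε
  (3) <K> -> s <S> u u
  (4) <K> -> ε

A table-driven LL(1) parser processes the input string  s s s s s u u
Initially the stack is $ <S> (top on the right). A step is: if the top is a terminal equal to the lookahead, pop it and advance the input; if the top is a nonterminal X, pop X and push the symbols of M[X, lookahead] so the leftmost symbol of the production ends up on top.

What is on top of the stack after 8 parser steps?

s

     Stack              Input            Action
  1  $ <S>              s s s s s u u $  expand <S> -> <B> s s <K>
  2  $ <K> s s <B>      s s s s s u u $  expand <B> -> ε
  3  $ <K> s s          s s s s s u u $  match s
  4  $ <K> s            s s s s u u $    match s
  5  $ <K>              s s s u u $      expand <K> -> s <S> u u
  6  $ u u <S> s        s s s u u $      match s
  7  $ u u <S>          s s u u $        expand <S> -> <B> s s <K>
  8  $ u u <K> s s <B>  s s u u $        expand <B> -> ε
Stack after step 8: $ u u <K> s s (top = s).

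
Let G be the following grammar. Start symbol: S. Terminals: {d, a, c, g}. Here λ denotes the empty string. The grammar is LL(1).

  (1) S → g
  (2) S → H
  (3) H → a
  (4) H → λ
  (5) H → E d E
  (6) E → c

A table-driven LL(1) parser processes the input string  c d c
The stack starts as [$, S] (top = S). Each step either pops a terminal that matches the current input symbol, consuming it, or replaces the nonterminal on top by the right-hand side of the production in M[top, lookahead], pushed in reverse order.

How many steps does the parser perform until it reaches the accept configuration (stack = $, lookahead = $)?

     Stack    Input    Action
  1  $ S      c d c $  expand S → H
  2  $ H      c d c $  expand H → E d E
  3  $ E d E  c d c $  expand E → c
  4  $ E d c  c d c $  match c
  5  $ E d    d c $    match d
  6  $ E      c $      expand E → c
  7  $ c      c $      match c
Accept reached after 7 steps.

7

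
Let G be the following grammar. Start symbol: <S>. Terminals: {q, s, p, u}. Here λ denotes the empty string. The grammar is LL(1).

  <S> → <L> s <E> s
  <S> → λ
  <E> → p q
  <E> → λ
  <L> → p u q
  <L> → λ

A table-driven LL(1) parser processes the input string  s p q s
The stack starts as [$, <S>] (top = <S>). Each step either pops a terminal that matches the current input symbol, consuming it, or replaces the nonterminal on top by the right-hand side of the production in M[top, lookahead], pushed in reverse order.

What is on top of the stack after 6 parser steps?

s

step 1: stack=$ <S>  input=s p q s $  — expand <S> → <L> s <E> s
step 2: stack=$ s <E> s <L>  input=s p q s $  — expand <L> → λ
step 3: stack=$ s <E> s  input=s p q s $  — match s
step 4: stack=$ s <E>  input=p q s $  — expand <E> → p q
step 5: stack=$ s q p  input=p q s $  — match p
step 6: stack=$ s q  input=q s $  — match q
Stack after step 6: $ s (top = s).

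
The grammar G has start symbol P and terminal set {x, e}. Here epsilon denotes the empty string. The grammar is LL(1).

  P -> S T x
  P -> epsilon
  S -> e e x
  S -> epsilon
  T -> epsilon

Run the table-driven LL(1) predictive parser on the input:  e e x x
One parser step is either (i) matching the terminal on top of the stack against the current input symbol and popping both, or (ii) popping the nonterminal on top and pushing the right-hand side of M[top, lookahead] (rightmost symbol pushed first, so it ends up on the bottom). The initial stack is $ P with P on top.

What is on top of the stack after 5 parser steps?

T

step 1: stack=$ P  input=e e x x $  — expand P -> S T x
step 2: stack=$ x T S  input=e e x x $  — expand S -> e e x
step 3: stack=$ x T x e e  input=e e x x $  — match e
step 4: stack=$ x T x e  input=e x x $  — match e
step 5: stack=$ x T x  input=x x $  — match x
Stack after step 5: $ x T (top = T).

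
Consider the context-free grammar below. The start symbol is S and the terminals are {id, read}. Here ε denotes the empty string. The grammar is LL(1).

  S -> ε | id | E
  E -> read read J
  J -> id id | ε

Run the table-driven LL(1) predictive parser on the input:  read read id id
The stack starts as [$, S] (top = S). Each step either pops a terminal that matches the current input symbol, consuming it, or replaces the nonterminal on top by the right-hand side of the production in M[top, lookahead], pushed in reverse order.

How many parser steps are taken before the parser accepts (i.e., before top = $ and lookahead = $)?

     Stack          Input              Action
  1  $ S            read read id id $  expand S -> E
  2  $ E            read read id id $  expand E -> read read J
  3  $ J read read  read read id id $  match read
  4  $ J read       read id id $       match read
  5  $ J            id id $            expand J -> id id
  6  $ id id        id id $            match id
  7  $ id           id $               match id
Accept reached after 7 steps.

7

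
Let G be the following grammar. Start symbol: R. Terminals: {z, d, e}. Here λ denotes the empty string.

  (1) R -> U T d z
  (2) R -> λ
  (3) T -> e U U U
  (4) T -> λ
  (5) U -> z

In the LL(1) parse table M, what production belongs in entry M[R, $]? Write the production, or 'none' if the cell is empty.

R -> λ

FIRST(T): from T->e U U U we get {e}; from T->λ we get {λ}. So FIRST(T) = {λ, e}.
FIRST(U): from U->z we get {z}. So FIRST(U) = {z}.
FIRST(R): from R->U T d z we get {z}; from R->λ we get {λ}. So FIRST(R) = {λ, z}.
FOLLOW(R) includes $ since R is the start symbol.
FOLLOW(R): R appears on no right-hand side. Thus FOLLOW(R) = {$}.
For R -> U T d z: FIRST(U T d z) = {z}, so it goes in M[R, t] for t ∈ {z}.
For R -> λ: FIRST(λ) = {λ}, so it goes in M[R, t] for t ∈ {}; since λ ∈ FIRST, also for every t ∈ FOLLOW(R) = {$}.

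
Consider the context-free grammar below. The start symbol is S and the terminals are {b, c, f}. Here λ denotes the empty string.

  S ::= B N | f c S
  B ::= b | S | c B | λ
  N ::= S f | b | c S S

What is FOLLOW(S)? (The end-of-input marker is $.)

FIRST(S) = {b, c, f}  (via B N)
FIRST(B) = {λ, b, c, f}  (via S)
FIRST(N) = {b, c, f}  (via S f)
FOLLOW(S) includes $ since S is the start symbol.
FOLLOW(B): in S::=B N, B is followed by N with FIRST {b, c, f}; in B::=c B, the suffix after B is empty (adds nothing new). Thus FOLLOW(B) = {b, c, f}.
FOLLOW(S): in S::=f c S, the suffix after S is empty (adds nothing new); in B::=S, the suffix after S is empty, so FOLLOW(S) ⊇ FOLLOW(B) = {b, c, f}; in N::=S f, S is followed by f with FIRST {f}; in N::=c S S (occurrence 1), S is followed by S with FIRST {b, c, f}; in N::=c S S (occurrence 2), the suffix after S is empty, so FOLLOW(S) ⊇ FOLLOW(N) = {$, b, c, f}. Thus FOLLOW(S) = {$, b, c, f}.
FOLLOW(N): in S::=B N, the suffix after N is empty, so FOLLOW(N) ⊇ FOLLOW(S) = {$, b, c, f}. Thus FOLLOW(N) = {$, b, c, f}.

{$, b, c, f}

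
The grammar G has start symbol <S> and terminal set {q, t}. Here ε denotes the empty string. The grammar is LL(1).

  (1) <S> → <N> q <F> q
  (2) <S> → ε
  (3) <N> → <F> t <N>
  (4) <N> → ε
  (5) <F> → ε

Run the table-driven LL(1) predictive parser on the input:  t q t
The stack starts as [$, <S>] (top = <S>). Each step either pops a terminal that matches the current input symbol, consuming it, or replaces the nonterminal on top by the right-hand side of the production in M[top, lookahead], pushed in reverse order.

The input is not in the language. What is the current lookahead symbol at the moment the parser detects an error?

     Stack                Input    Action
  1  $ <S>                t q t $  expand <S> → <N> q <F> q
  2  $ q <F> q <N>        t q t $  expand <N> → <F> t <N>
  3  $ q <F> q <N> t <F>  t q t $  expand <F> → ε
  4  $ q <F> q <N> t      t q t $  match t
  5  $ q <F> q <N>        q t $    expand <N> → ε
  6  $ q <F> q            q t $    match q
  7  $ q <F>              t $      expand <F> → ε
  8  $ q                  t $      error: top is terminal q but lookahead is t

t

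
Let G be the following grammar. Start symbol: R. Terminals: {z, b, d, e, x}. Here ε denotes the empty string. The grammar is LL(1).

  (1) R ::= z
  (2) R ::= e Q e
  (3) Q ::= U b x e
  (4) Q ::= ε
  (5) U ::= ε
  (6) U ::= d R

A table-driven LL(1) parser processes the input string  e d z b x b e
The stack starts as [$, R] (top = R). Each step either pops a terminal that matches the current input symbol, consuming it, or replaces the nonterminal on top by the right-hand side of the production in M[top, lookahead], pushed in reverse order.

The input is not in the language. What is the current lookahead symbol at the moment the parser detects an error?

b

      Stack          Input            Action
   1  $ R            e d z b x b e $  expand R ::= e Q e
   2  $ e Q e        e d z b x b e $  match e
   3  $ e Q          d z b x b e $    expand Q ::= U b x e
   4  $ e e x b U    d z b x b e $    expand U ::= d R
   5  $ e e x b R d  d z b x b e $    match d
   6  $ e e x b R    z b x b e $      expand R ::= z
   7  $ e e x b z    z b x b e $      match z
   8  $ e e x b      b x b e $        match b
   9  $ e e x        x b e $          match x
  10  $ e e          b e $            error: top is terminal e but lookahead is b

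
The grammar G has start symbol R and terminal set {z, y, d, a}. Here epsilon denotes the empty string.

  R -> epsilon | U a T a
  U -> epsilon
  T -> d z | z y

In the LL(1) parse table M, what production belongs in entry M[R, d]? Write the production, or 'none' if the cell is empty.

FIRST(U) = {epsilon}
FIRST(T) = {d, z}
FIRST(R) = {epsilon, a}  (via U a T a)
FOLLOW(R) includes $ since R is the start symbol.
FOLLOW(R): R appears on no right-hand side. Thus FOLLOW(R) = {$}.
For R -> epsilon: FIRST(epsilon) = {epsilon}, so it goes in M[R, t] for t ∈ {}; since epsilon ∈ FIRST, also for every t ∈ FOLLOW(R) = {$}.
For R -> U a T a: FIRST(U a T a) = {a}, so it goes in M[R, t] for t ∈ {a}.
None of these place a production in M[R, d].

none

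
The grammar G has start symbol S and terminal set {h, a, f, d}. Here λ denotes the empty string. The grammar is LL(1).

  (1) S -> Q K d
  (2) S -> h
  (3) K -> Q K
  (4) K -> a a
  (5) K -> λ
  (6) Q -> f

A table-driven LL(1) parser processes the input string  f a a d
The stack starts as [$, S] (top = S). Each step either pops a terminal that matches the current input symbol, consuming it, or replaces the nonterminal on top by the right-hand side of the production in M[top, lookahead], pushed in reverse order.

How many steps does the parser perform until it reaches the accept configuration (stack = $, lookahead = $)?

7

     Stack    Input      Action
  1  $ S      f a a d $  expand S -> Q K d
  2  $ d K Q  f a a d $  expand Q -> f
  3  $ d K f  f a a d $  match f
  4  $ d K    a a d $    expand K -> a a
  5  $ d a a  a a d $    match a
  6  $ d a    a d $      match a
  7  $ d      d $        match d
Accept reached after 7 steps.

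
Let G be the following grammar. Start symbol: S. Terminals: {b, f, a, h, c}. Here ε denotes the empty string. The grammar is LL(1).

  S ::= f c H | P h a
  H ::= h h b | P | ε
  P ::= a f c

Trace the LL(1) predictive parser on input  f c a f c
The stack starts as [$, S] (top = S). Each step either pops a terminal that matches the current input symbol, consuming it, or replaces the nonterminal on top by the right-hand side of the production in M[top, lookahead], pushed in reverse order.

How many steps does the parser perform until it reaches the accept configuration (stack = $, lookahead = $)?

step 1: stack=$ S  input=f c a f c $  — expand S ::= f c H
step 2: stack=$ H c f  input=f c a f c $  — match f
step 3: stack=$ H c  input=c a f c $  — match c
step 4: stack=$ H  input=a f c $  — expand H ::= P
step 5: stack=$ P  input=a f c $  — expand P ::= a f c
step 6: stack=$ c f a  input=a f c $  — match a
step 7: stack=$ c f  input=f c $  — match f
step 8: stack=$ c  input=c $  — match c
Accept reached after 8 steps.

8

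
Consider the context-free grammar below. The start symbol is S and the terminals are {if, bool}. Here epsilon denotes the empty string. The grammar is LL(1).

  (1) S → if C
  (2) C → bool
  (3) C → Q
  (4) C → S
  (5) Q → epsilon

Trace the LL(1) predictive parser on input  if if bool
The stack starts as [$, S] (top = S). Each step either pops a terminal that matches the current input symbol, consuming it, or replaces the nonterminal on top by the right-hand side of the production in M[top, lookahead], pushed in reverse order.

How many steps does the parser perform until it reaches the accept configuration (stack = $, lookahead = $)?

     Stack   Input         Action
  1  $ S     if if bool $  expand S → if C
  2  $ C if  if if bool $  match if
  3  $ C     if bool $     expand C → S
  4  $ S     if bool $     expand S → if C
  5  $ C if  if bool $     match if
  6  $ C     bool $        expand C → bool
  7  $ bool  bool $        match bool
Accept reached after 7 steps.

7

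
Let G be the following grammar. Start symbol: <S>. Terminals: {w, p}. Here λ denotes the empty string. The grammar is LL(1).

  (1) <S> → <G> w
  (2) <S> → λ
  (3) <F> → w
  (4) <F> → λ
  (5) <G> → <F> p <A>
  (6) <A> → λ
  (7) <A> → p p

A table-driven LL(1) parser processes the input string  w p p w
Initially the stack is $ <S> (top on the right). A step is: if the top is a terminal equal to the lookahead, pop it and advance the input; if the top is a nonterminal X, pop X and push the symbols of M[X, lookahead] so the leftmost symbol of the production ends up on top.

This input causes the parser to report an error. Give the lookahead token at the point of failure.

w

step 1: stack=$ <S>  input=w p p w $  — expand <S> → <G> w
step 2: stack=$ w <G>  input=w p p w $  — expand <G> → <F> p <A>
step 3: stack=$ w <A> p <F>  input=w p p w $  — expand <F> → w
step 4: stack=$ w <A> p w  input=w p p w $  — match w
step 5: stack=$ w <A> p  input=p p w $  — match p
step 6: stack=$ w <A>  input=p w $  — expand <A> → p p
step 7: stack=$ w p p  input=p w $  — match p
step 8: stack=$ w p  input=w $  — error: top is terminal p but lookahead is w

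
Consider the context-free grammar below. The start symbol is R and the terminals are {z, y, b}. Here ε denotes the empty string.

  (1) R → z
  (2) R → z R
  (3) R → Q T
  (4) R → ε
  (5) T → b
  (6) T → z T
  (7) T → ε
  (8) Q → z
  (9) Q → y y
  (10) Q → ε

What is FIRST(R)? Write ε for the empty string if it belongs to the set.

FIRST(T): from T→b we get {b}; from T→z T we get {z}; from T→ε we get {ε}. So FIRST(T) = {ε, b, z}.
FIRST(Q): from Q→z we get {z}; from Q→y y we get {y}; from Q→ε we get {ε}. So FIRST(Q) = {ε, y, z}.
FIRST(R): from R→z we get {z}; from R→z R we get {z}; from R→Q T we get {ε, b, y, z}; from R→ε we get {ε}. So FIRST(R) = {ε, b, y, z}.

{ε, b, y, z}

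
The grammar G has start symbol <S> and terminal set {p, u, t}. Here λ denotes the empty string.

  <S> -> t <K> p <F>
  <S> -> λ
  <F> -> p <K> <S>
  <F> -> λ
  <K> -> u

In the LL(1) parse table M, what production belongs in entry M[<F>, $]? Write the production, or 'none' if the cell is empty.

<F> -> λ

FIRST(<S>) = {λ, t}
FIRST(<F>) = {λ, p}
FIRST(<K>) = {u}
FOLLOW(<S>) includes $ since <S> is the start symbol.
FOLLOW(<S>): in <F>->p <K> <S>, the suffix after <S> is empty, so FOLLOW(<S>) ⊇ FOLLOW(<F>) = {$}. Thus FOLLOW(<S>) = {$}.
FOLLOW(<F>): in <S>->t <K> p <F>, the suffix after <F> is empty, so FOLLOW(<F>) ⊇ FOLLOW(<S>) = {$}. Thus FOLLOW(<F>) = {$}.
For <F> -> p <K> <S>: FIRST(p <K> <S>) = {p}, so it goes in M[<F>, t] for t ∈ {p}.
For <F> -> λ: FIRST(λ) = {λ}, so it goes in M[<F>, t] for t ∈ {}; since λ ∈ FIRST, also for every t ∈ FOLLOW(<F>) = {$}.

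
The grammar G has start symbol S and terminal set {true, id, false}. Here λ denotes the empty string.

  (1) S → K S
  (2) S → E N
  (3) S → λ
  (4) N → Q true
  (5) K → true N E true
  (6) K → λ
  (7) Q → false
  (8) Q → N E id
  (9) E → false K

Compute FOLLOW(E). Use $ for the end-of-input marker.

{false, id, true}

FIRST(K): from K→true N E true we get {true}; from K→λ we get {λ}. So FIRST(K) = {λ, true}.
FIRST(E): from E→false K we get {false}. So FIRST(E) = {false}.
FIRST(S): from S→K S we get {λ, false, true}; from S→E N we get {false}; from S→λ we get {λ}. So FIRST(S) = {λ, false, true}.
FIRST(N): from N→Q true we get {false}. So FIRST(N) = {false}.
FIRST(Q): from Q→false we get {false}; from Q→N E id we get {false}. So FIRST(Q) = {false}.
FOLLOW(S) includes $ since S is the start symbol.
FOLLOW(S): in S→K S, the suffix after S is empty (adds nothing new). Thus FOLLOW(S) = {$}.
FOLLOW(N): in S→E N, the suffix after N is empty, so FOLLOW(N) ⊇ FOLLOW(S) = {$}; in K→true N E true, N is followed by E true with FIRST {false}; in Q→N E id, N is followed by E id with FIRST {false}. Thus FOLLOW(N) = {$, false}.
FOLLOW(Q): in N→Q true, Q is followed by true with FIRST {true}. Thus FOLLOW(Q) = {true}.
FOLLOW(E): in S→E N, E is followed by N with FIRST {false}; in K→true N E true, E is followed by true with FIRST {true}; in Q→N E id, E is followed by id with FIRST {id}. Thus FOLLOW(E) = {false, id, true}.
FOLLOW(K): in S→K S, K is followed by S with FIRST {λ, false, true}; in S→K S, the suffix after K is nullable, so FOLLOW(K) ⊇ FOLLOW(S) = {$}; in E→false K, the suffix after K is empty, so FOLLOW(K) ⊇ FOLLOW(E) = {false, id, true}. Thus FOLLOW(K) = {$, false, id, true}.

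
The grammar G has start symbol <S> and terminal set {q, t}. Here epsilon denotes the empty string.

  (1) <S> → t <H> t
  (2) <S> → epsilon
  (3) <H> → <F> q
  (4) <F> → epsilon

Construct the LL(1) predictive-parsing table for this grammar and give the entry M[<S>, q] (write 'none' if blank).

FIRST(<S>) = {epsilon, t}
FIRST(<F>) = {epsilon}
FIRST(<H>) = {q}  (via <F> q)
FOLLOW(<S>) includes $ since <S> is the start symbol.
FOLLOW(<S>): <S> appears on no right-hand side. Thus FOLLOW(<S>) = {$}.
For <S> → t <H> t: FIRST(t <H> t) = {t}, so it goes in M[<S>, t] for t ∈ {t}.
For <S> → epsilon: FIRST(epsilon) = {epsilon}, so it goes in M[<S>, t] for t ∈ {}; since epsilon ∈ FIRST, also for every t ∈ FOLLOW(<S>) = {$}.
None of these place a production in M[<S>, q].

none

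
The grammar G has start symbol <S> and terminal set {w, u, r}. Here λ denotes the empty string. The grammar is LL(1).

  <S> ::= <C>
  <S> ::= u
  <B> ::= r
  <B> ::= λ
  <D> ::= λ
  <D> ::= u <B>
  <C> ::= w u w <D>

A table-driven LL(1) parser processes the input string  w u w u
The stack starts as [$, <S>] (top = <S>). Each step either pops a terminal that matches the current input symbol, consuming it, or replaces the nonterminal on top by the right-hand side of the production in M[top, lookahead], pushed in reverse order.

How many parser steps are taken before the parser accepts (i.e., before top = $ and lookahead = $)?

8

step 1: stack=$ <S>  input=w u w u $  — expand <S> ::= <C>
step 2: stack=$ <C>  input=w u w u $  — expand <C> ::= w u w <D>
step 3: stack=$ <D> w u w  input=w u w u $  — match w
step 4: stack=$ <D> w u  input=u w u $  — match u
step 5: stack=$ <D> w  input=w u $  — match w
step 6: stack=$ <D>  input=u $  — expand <D> ::= u <B>
step 7: stack=$ <B> u  input=u $  — match u
step 8: stack=$ <B>  input=$  — expand <B> ::= λ
Accept reached after 8 steps.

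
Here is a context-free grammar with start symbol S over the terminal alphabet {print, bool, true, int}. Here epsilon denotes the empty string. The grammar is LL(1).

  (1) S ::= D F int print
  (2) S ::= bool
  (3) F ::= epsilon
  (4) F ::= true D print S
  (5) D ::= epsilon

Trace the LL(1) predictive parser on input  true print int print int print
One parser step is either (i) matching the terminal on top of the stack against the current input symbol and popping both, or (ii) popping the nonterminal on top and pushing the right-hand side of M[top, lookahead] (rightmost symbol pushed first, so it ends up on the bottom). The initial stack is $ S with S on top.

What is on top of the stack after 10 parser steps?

      Stack                       Input                             Action
   1  $ S                         true print int print int print $  expand S ::= D F int print
   2  $ print int F D             true print int print int print $  expand D ::= epsilon
   3  $ print int F               true print int print int print $  expand F ::= true D print S
   4  $ print int S print D true  true print int print int print $  match true
   5  $ print int S print D       print int print int print $       expand D ::= epsilon
   6  $ print int S print         print int print int print $       match print
   7  $ print int S               int print int print $             expand S ::= D F int print
   8  $ print int print int F D   int print int print $             expand D ::= epsilon
   9  $ print int print int F     int print int print $             expand F ::= epsilon
  10  $ print int print int       int print int print $             match int
Stack after step 10: $ print int print (top = print).

print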